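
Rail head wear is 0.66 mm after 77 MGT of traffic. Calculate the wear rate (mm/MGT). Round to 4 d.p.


Wear rate = total wear / cumulative tonnage
Rate = 0.66 / 77
Rate = 0.0086 mm/MGT

0.0086


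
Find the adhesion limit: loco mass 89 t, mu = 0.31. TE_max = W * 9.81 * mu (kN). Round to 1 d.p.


TE_max = W * g * mu
TE_max = 89 * 9.81 * 0.31
TE_max = 873.09 * 0.31
TE_max = 270.7 kN

270.7


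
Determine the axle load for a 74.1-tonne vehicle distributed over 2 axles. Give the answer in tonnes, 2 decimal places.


Load per axle = total weight / number of axles
Load = 74.1 / 2
Load = 37.05 tonnes

37.05


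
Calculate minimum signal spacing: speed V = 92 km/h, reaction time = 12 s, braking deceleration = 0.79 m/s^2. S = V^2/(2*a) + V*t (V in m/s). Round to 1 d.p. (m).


V = 92 / 3.6 = 25.5556 m/s
Braking distance = 25.5556^2 / (2*0.79) = 413.3458 m
Sighting distance = 25.5556 * 12 = 306.6667 m
S = 413.3458 + 306.6667 = 720.0 m

720.0


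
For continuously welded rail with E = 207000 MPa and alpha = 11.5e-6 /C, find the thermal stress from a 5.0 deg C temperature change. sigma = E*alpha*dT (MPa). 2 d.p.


sigma = E * alpha * dT
sigma = 207000 * 11.5e-6 * 5.0
sigma = 2.3805 * 5.0
sigma = 11.90 MPa

11.90


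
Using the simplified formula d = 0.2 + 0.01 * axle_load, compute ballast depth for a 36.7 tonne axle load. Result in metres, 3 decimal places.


d = 0.2 + 0.01 * 36.7
d = 0.2 + 0.367
d = 0.567 m

0.567


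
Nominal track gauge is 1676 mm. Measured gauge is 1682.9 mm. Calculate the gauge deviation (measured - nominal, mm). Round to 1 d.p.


Deviation = measured - nominal
Deviation = 1682.9 - 1676
Deviation = 6.9 mm

6.9


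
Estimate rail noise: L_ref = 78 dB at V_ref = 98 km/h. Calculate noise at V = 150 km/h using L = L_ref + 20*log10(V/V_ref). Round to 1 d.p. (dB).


V/V_ref = 150 / 98 = 1.530612
log10(1.530612) = 0.184865
20 * 0.184865 = 3.6973
L = 78 + 3.6973 = 81.7 dB

81.7


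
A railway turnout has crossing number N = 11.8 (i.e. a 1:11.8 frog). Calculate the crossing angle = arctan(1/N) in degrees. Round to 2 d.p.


1/N = 1/11.8 = 0.084746
angle = arctan(0.084746) = 0.084544 rad
angle = 0.084544 * 180/pi = 4.84 degrees

4.84


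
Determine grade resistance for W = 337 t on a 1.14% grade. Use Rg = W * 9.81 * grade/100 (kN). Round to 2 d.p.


Rg = W * 9.81 * grade / 100
Rg = 337 * 9.81 * 1.14 / 100
Rg = 3305.97 * 0.0114
Rg = 37.69 kN

37.69


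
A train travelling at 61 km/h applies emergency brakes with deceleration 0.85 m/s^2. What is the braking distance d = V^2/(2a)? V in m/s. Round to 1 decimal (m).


Convert speed: V = 61 / 3.6 = 16.9444 m/s
V^2 = 287.1142
d = 287.1142 / (2 * 0.85)
d = 287.1142 / 1.7
d = 168.9 m

168.9


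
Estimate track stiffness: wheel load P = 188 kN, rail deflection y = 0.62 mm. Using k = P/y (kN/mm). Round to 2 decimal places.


Track stiffness k = P / y
k = 188 / 0.62
k = 303.23 kN/mm

303.23


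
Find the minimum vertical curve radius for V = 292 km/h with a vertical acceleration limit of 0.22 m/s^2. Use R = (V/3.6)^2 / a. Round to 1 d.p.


Convert speed: V = 292 / 3.6 = 81.1111 m/s
V^2 = 6579.0123 m^2/s^2
R_v = 6579.0123 / 0.22
R_v = 29904.6 m

29904.6


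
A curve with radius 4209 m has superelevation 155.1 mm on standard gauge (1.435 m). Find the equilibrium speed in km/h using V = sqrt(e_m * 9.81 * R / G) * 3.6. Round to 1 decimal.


Convert cant: e = 155.1 mm = 0.1551 m
V_ms = sqrt(0.1551 * 9.81 * 4209 / 1.435)
V_ms = sqrt(4462.804167) = 66.8042 m/s
V = 66.8042 * 3.6 = 240.5 km/h

240.5


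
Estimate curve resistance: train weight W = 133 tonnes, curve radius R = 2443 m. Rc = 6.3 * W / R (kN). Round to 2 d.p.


Rc = 6.3 * W / R
Rc = 6.3 * 133 / 2443
Rc = 837.9 / 2443
Rc = 0.34 kN

0.34


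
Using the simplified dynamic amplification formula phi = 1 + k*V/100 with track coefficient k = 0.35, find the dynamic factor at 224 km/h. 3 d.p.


phi = 1 + k * V / 100
phi = 1 + 0.35 * 224 / 100
phi = 1 + 0.784
phi = 1.784

1.784


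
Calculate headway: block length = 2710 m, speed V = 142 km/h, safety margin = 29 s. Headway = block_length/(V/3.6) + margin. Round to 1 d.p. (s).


V = 142 / 3.6 = 39.4444 m/s
Block traversal time = 2710 / 39.4444 = 68.7042 s
Headway = 68.7042 + 29
Headway = 97.7 s

97.7


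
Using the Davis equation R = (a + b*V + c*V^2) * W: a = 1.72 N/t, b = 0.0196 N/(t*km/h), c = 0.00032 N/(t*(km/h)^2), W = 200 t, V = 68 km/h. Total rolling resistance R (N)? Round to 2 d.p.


b*V = 0.0196 * 68 = 1.3328
c*V^2 = 0.00032 * 4624 = 1.47968
R_per_t = 1.72 + 1.3328 + 1.47968 = 4.53248 N/t
R_total = 4.53248 * 200 = 906.50 N

906.50


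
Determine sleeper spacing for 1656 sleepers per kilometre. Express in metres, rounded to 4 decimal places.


Spacing = 1000 m / number of sleepers
Spacing = 1000 / 1656
Spacing = 0.6039 m

0.6039


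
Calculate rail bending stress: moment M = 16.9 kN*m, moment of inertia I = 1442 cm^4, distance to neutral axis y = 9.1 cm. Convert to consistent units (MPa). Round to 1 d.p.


Convert units:
M = 16.9 kN*m = 16900000 N*mm
y = 9.1 cm = 91 mm
I = 1442 cm^4 = 14420000 mm^4
sigma = 16900000 * 91 / 14420000
sigma = 106.7 MPa

106.7


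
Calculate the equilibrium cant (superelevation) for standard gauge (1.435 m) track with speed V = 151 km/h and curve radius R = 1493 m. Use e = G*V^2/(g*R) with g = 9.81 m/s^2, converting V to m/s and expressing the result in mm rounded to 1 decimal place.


Convert speed: V = 151 / 3.6 = 41.9444 m/s
Apply formula: e = 1.435 * 41.9444^2 / (9.81 * 1493)
e = 1.435 * 1759.3364 / 14646.33
e = 0.172374 m = 172.4 mm

172.4


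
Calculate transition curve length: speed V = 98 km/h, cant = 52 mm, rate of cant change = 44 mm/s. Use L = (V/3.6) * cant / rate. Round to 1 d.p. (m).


Convert speed: V = 98 / 3.6 = 27.2222 m/s
L = 27.2222 * 52 / 44
L = 1415.5556 / 44
L = 32.2 m

32.2


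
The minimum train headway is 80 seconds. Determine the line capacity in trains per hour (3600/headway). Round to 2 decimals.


Capacity = 3600 / headway
Capacity = 3600 / 80
Capacity = 45.00 trains/hour

45.00


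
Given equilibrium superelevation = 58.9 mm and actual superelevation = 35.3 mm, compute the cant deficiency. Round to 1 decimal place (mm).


Cant deficiency = equilibrium cant - actual cant
CD = 58.9 - 35.3
CD = 23.6 mm

23.6


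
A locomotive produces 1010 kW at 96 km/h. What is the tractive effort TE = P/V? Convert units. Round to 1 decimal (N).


Convert: P = 1010 kW = 1010000 W
V = 96 / 3.6 = 26.6667 m/s
TE = 1010000 / 26.6667
TE = 37875.0 N

37875.0


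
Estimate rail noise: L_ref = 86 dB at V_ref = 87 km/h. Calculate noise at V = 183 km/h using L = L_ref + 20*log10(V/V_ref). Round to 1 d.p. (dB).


V/V_ref = 183 / 87 = 2.103448
log10(2.103448) = 0.322932
20 * 0.322932 = 6.4586
L = 86 + 6.4586 = 92.5 dB

92.5


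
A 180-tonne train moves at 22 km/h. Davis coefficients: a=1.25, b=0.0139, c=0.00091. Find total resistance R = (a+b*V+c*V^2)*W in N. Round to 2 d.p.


b*V = 0.0139 * 22 = 0.3058
c*V^2 = 0.00091 * 484 = 0.44044
R_per_t = 1.25 + 0.3058 + 0.44044 = 1.99624 N/t
R_total = 1.99624 * 180 = 359.32 N

359.32


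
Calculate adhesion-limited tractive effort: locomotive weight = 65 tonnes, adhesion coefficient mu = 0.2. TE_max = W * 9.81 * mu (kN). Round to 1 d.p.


TE_max = W * g * mu
TE_max = 65 * 9.81 * 0.2
TE_max = 637.65 * 0.2
TE_max = 127.5 kN

127.5


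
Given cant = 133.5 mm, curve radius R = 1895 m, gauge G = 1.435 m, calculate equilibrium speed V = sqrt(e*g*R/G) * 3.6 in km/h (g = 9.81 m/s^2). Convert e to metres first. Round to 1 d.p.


Convert cant: e = 133.5 mm = 0.1335 m
V_ms = sqrt(0.1335 * 9.81 * 1895 / 1.435)
V_ms = sqrt(1729.44831) = 41.5866 m/s
V = 41.5866 * 3.6 = 149.7 km/h

149.7


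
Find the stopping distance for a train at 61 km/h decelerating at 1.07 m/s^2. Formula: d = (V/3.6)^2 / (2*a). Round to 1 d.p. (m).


Convert speed: V = 61 / 3.6 = 16.9444 m/s
V^2 = 287.1142
d = 287.1142 / (2 * 1.07)
d = 287.1142 / 2.14
d = 134.2 m

134.2


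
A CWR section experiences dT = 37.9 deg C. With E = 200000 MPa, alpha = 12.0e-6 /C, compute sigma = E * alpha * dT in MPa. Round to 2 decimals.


sigma = E * alpha * dT
sigma = 200000 * 12.0e-6 * 37.9
sigma = 2.4 * 37.9
sigma = 90.96 MPa

90.96


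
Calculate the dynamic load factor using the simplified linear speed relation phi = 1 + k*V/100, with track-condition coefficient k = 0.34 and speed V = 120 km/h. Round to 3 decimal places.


phi = 1 + k * V / 100
phi = 1 + 0.34 * 120 / 100
phi = 1 + 0.408
phi = 1.408

1.408


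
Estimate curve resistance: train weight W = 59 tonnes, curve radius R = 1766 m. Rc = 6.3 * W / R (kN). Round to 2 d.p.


Rc = 6.3 * W / R
Rc = 6.3 * 59 / 1766
Rc = 371.7 / 1766
Rc = 0.21 kN

0.21


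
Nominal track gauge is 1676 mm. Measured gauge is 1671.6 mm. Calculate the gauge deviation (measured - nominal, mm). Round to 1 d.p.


Deviation = measured - nominal
Deviation = 1671.6 - 1676
Deviation = -4.4 mm

-4.4


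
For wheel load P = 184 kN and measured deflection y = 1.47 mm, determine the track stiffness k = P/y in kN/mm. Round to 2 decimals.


Track stiffness k = P / y
k = 184 / 1.47
k = 125.17 kN/mm

125.17


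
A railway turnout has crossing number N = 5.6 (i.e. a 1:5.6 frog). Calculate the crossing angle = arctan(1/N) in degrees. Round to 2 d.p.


1/N = 1/5.6 = 0.178571
angle = arctan(0.178571) = 0.176709 rad
angle = 0.176709 * 180/pi = 10.12 degrees

10.12


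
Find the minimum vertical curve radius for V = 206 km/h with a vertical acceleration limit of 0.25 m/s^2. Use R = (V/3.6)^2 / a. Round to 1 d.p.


Convert speed: V = 206 / 3.6 = 57.2222 m/s
V^2 = 3274.3827 m^2/s^2
R_v = 3274.3827 / 0.25
R_v = 13097.5 m

13097.5


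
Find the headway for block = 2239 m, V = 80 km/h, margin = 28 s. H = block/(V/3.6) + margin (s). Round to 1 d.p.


V = 80 / 3.6 = 22.2222 m/s
Block traversal time = 2239 / 22.2222 = 100.755 s
Headway = 100.755 + 28
Headway = 128.8 s

128.8


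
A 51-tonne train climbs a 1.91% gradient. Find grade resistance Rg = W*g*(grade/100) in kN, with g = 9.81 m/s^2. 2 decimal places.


Rg = W * 9.81 * grade / 100
Rg = 51 * 9.81 * 1.91 / 100
Rg = 500.31 * 0.0191
Rg = 9.56 kN

9.56


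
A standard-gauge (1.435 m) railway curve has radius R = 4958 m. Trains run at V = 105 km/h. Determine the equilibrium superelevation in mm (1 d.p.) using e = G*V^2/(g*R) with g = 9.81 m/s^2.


Convert speed: V = 105 / 3.6 = 29.1667 m/s
Apply formula: e = 1.435 * 29.1667^2 / (9.81 * 4958)
e = 1.435 * 850.6944 / 48637.98
e = 0.025099 m = 25.1 mm

25.1


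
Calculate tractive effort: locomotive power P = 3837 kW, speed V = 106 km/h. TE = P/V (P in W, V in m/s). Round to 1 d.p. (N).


Convert: P = 3837 kW = 3837000 W
V = 106 / 3.6 = 29.4444 m/s
TE = 3837000 / 29.4444
TE = 130313.2 N

130313.2


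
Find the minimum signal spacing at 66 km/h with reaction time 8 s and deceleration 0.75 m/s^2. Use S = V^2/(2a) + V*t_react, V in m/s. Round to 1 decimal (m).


V = 66 / 3.6 = 18.3333 m/s
Braking distance = 18.3333^2 / (2*0.75) = 224.0741 m
Sighting distance = 18.3333 * 8 = 146.6667 m
S = 224.0741 + 146.6667 = 370.7 m

370.7


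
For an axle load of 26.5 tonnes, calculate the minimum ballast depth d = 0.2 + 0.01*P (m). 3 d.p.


d = 0.2 + 0.01 * 26.5
d = 0.2 + 0.265
d = 0.465 m

0.465


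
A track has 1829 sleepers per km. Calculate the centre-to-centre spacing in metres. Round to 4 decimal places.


Spacing = 1000 m / number of sleepers
Spacing = 1000 / 1829
Spacing = 0.5467 m

0.5467


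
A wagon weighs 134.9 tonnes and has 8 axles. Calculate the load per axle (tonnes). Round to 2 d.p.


Load per axle = total weight / number of axles
Load = 134.9 / 8
Load = 16.86 tonnes

16.86


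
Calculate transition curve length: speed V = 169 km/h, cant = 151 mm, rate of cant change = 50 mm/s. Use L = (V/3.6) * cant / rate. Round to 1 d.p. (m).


Convert speed: V = 169 / 3.6 = 46.9444 m/s
L = 46.9444 * 151 / 50
L = 7088.6111 / 50
L = 141.8 m

141.8


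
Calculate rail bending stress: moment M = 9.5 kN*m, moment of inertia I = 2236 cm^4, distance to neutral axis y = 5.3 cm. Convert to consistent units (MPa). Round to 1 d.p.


Convert units:
M = 9.5 kN*m = 9500000 N*mm
y = 5.3 cm = 53 mm
I = 2236 cm^4 = 22360000 mm^4
sigma = 9500000 * 53 / 22360000
sigma = 22.5 MPa

22.5


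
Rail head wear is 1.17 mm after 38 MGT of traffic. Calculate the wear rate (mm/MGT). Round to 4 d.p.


Wear rate = total wear / cumulative tonnage
Rate = 1.17 / 38
Rate = 0.0308 mm/MGT

0.0308


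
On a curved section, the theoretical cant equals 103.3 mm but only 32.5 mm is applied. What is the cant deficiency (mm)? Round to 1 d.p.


Cant deficiency = equilibrium cant - actual cant
CD = 103.3 - 32.5
CD = 70.8 mm

70.8


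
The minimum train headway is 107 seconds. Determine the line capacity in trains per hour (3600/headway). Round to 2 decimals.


Capacity = 3600 / headway
Capacity = 3600 / 107
Capacity = 33.64 trains/hour

33.64


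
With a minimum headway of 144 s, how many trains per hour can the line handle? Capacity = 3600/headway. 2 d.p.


Capacity = 3600 / headway
Capacity = 3600 / 144
Capacity = 25.00 trains/hour

25.00


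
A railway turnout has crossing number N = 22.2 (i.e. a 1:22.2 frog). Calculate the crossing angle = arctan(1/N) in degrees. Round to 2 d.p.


1/N = 1/22.2 = 0.045045
angle = arctan(0.045045) = 0.045015 rad
angle = 0.045015 * 180/pi = 2.58 degrees

2.58


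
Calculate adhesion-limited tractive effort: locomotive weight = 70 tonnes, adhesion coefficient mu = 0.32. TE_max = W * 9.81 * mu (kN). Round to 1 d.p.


TE_max = W * g * mu
TE_max = 70 * 9.81 * 0.32
TE_max = 686.7 * 0.32
TE_max = 219.7 kN

219.7


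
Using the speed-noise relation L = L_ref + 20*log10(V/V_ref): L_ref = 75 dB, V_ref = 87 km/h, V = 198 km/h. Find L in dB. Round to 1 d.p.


V/V_ref = 198 / 87 = 2.275862
log10(2.275862) = 0.357146
20 * 0.357146 = 7.1429
L = 75 + 7.1429 = 82.1 dB

82.1


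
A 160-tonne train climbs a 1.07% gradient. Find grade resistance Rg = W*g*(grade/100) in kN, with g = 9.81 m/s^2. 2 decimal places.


Rg = W * 9.81 * grade / 100
Rg = 160 * 9.81 * 1.07 / 100
Rg = 1569.6 * 0.0107
Rg = 16.79 kN

16.79


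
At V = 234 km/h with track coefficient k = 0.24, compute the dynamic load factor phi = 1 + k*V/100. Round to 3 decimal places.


phi = 1 + k * V / 100
phi = 1 + 0.24 * 234 / 100
phi = 1 + 0.5616
phi = 1.562

1.562


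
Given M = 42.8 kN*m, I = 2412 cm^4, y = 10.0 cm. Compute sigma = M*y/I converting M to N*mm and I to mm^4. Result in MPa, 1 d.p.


Convert units:
M = 42.8 kN*m = 42800000 N*mm
y = 10.0 cm = 100 mm
I = 2412 cm^4 = 24120000 mm^4
sigma = 42800000 * 100 / 24120000
sigma = 177.4 MPa

177.4


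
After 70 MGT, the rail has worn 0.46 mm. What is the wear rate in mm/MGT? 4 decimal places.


Wear rate = total wear / cumulative tonnage
Rate = 0.46 / 70
Rate = 0.0066 mm/MGT

0.0066


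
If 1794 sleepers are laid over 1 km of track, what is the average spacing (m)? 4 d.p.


Spacing = 1000 m / number of sleepers
Spacing = 1000 / 1794
Spacing = 0.5574 m

0.5574


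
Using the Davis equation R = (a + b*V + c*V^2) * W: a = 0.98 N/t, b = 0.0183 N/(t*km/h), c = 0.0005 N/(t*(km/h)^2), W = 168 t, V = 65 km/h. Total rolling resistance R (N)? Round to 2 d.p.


b*V = 0.0183 * 65 = 1.1895
c*V^2 = 0.0005 * 4225 = 2.1125
R_per_t = 0.98 + 1.1895 + 2.1125 = 4.282 N/t
R_total = 4.282 * 168 = 719.38 N

719.38


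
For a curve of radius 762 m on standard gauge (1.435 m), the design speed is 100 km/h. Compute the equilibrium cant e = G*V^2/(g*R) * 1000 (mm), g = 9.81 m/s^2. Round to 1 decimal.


Convert speed: V = 100 / 3.6 = 27.7778 m/s
Apply formula: e = 1.435 * 27.7778^2 / (9.81 * 762)
e = 1.435 * 771.6049 / 7475.22
e = 0.148123 m = 148.1 mm

148.1


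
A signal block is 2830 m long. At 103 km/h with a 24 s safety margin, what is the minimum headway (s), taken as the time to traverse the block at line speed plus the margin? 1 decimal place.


V = 103 / 3.6 = 28.6111 m/s
Block traversal time = 2830 / 28.6111 = 98.9126 s
Headway = 98.9126 + 24
Headway = 122.9 s

122.9


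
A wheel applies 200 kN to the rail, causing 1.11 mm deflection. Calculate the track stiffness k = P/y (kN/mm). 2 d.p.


Track stiffness k = P / y
k = 200 / 1.11
k = 180.18 kN/mm

180.18


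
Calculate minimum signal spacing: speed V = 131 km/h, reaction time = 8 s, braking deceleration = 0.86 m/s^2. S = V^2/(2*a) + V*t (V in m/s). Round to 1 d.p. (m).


V = 131 / 3.6 = 36.3889 m/s
Braking distance = 36.3889^2 / (2*0.86) = 769.8554 m
Sighting distance = 36.3889 * 8 = 291.1111 m
S = 769.8554 + 291.1111 = 1061.0 m

1061.0


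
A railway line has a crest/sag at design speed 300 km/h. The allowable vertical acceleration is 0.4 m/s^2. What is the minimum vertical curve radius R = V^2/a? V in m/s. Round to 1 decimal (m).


Convert speed: V = 300 / 3.6 = 83.3333 m/s
V^2 = 6944.4444 m^2/s^2
R_v = 6944.4444 / 0.4
R_v = 17361.1 m

17361.1


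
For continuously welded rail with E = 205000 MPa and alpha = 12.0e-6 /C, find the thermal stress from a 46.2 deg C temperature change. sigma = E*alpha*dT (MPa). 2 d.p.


sigma = E * alpha * dT
sigma = 205000 * 12.0e-6 * 46.2
sigma = 2.46 * 46.2
sigma = 113.65 MPa

113.65


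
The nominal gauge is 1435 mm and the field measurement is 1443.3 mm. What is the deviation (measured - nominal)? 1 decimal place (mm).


Deviation = measured - nominal
Deviation = 1443.3 - 1435
Deviation = 8.3 mm

8.3


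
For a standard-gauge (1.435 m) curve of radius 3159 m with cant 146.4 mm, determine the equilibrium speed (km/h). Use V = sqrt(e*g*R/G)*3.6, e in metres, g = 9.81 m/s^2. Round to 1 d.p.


Convert cant: e = 146.4 mm = 0.1464 m
V_ms = sqrt(0.1464 * 9.81 * 3159 / 1.435)
V_ms = sqrt(3161.60645) = 56.2282 m/s
V = 56.2282 * 3.6 = 202.4 km/h

202.4


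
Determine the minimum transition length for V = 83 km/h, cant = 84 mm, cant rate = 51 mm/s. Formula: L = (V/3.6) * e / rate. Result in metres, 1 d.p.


Convert speed: V = 83 / 3.6 = 23.0556 m/s
L = 23.0556 * 84 / 51
L = 1936.6667 / 51
L = 38.0 m

38.0


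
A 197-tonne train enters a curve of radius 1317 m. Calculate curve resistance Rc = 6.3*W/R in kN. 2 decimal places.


Rc = 6.3 * W / R
Rc = 6.3 * 197 / 1317
Rc = 1241.1 / 1317
Rc = 0.94 kN

0.94


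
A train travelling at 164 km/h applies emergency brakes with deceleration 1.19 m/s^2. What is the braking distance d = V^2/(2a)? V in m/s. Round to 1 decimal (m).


Convert speed: V = 164 / 3.6 = 45.5556 m/s
V^2 = 2075.3086
d = 2075.3086 / (2 * 1.19)
d = 2075.3086 / 2.38
d = 872.0 m

872.0


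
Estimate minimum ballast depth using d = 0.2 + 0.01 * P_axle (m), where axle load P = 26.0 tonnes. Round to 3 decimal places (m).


d = 0.2 + 0.01 * 26.0
d = 0.2 + 0.26
d = 0.460 m

0.460


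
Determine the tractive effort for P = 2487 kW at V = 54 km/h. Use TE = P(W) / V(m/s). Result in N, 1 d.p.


Convert: P = 2487 kW = 2487000 W
V = 54 / 3.6 = 15.0 m/s
TE = 2487000 / 15.0
TE = 165800.0 N

165800.0


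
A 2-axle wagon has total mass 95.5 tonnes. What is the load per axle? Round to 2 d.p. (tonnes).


Load per axle = total weight / number of axles
Load = 95.5 / 2
Load = 47.75 tonnes

47.75


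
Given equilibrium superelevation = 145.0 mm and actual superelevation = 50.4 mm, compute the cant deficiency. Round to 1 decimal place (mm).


Cant deficiency = equilibrium cant - actual cant
CD = 145.0 - 50.4
CD = 94.6 mm

94.6


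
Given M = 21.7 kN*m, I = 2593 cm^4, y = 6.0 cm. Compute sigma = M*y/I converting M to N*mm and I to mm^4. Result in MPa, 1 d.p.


Convert units:
M = 21.7 kN*m = 21700000 N*mm
y = 6.0 cm = 60 mm
I = 2593 cm^4 = 25930000 mm^4
sigma = 21700000 * 60 / 25930000
sigma = 50.2 MPa

50.2


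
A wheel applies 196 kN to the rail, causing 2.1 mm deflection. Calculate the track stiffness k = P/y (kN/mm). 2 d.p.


Track stiffness k = P / y
k = 196 / 2.1
k = 93.33 kN/mm

93.33


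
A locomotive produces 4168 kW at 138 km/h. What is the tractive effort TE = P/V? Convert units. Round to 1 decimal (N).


Convert: P = 4168 kW = 4168000 W
V = 138 / 3.6 = 38.3333 m/s
TE = 4168000 / 38.3333
TE = 108730.4 N

108730.4


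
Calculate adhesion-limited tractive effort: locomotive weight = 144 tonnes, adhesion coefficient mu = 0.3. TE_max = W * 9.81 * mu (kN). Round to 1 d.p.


TE_max = W * g * mu
TE_max = 144 * 9.81 * 0.3
TE_max = 1412.64 * 0.3
TE_max = 423.8 kN

423.8


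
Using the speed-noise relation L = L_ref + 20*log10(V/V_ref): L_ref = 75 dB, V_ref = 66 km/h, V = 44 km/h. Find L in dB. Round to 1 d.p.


V/V_ref = 44 / 66 = 0.666667
log10(0.666667) = -0.176091
20 * -0.176091 = -3.5218
L = 75 + -3.5218 = 71.5 dB

71.5


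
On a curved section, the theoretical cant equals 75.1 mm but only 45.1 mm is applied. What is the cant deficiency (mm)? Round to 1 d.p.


Cant deficiency = equilibrium cant - actual cant
CD = 75.1 - 45.1
CD = 30.0 mm

30.0


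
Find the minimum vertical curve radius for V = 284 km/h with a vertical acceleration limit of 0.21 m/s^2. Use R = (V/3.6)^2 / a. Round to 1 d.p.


Convert speed: V = 284 / 3.6 = 78.8889 m/s
V^2 = 6223.4568 m^2/s^2
R_v = 6223.4568 / 0.21
R_v = 29635.5 m

29635.5


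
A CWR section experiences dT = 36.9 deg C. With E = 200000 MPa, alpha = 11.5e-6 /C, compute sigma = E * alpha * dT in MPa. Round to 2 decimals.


sigma = E * alpha * dT
sigma = 200000 * 11.5e-6 * 36.9
sigma = 2.3 * 36.9
sigma = 84.87 MPa

84.87


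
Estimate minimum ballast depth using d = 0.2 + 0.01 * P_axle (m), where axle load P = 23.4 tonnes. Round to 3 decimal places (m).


d = 0.2 + 0.01 * 23.4
d = 0.2 + 0.234
d = 0.434 m

0.434


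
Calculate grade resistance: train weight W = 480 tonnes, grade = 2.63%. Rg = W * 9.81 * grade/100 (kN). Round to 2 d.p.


Rg = W * 9.81 * grade / 100
Rg = 480 * 9.81 * 2.63 / 100
Rg = 4708.8 * 0.0263
Rg = 123.84 kN

123.84


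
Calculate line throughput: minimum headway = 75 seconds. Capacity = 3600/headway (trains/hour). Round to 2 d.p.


Capacity = 3600 / headway
Capacity = 3600 / 75
Capacity = 48.00 trains/hour

48.00


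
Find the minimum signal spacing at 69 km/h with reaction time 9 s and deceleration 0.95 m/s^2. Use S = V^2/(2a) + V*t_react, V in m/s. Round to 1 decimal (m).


V = 69 / 3.6 = 19.1667 m/s
Braking distance = 19.1667^2 / (2*0.95) = 193.348 m
Sighting distance = 19.1667 * 9 = 172.5 m
S = 193.348 + 172.5 = 365.8 m

365.8


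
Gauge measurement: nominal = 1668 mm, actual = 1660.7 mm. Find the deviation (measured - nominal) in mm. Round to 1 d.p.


Deviation = measured - nominal
Deviation = 1660.7 - 1668
Deviation = -7.3 mm

-7.3


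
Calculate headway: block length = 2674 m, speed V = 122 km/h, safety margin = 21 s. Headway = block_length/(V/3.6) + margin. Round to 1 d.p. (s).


V = 122 / 3.6 = 33.8889 m/s
Block traversal time = 2674 / 33.8889 = 78.9049 s
Headway = 78.9049 + 21
Headway = 99.9 s

99.9


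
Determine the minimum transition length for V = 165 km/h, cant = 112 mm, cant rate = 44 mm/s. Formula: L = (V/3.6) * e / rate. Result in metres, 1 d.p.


Convert speed: V = 165 / 3.6 = 45.8333 m/s
L = 45.8333 * 112 / 44
L = 5133.3333 / 44
L = 116.7 m

116.7


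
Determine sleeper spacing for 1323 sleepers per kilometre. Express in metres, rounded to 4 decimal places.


Spacing = 1000 m / number of sleepers
Spacing = 1000 / 1323
Spacing = 0.7559 m

0.7559


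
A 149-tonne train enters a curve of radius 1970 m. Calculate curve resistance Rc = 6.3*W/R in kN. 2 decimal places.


Rc = 6.3 * W / R
Rc = 6.3 * 149 / 1970
Rc = 938.7 / 1970
Rc = 0.48 kN

0.48


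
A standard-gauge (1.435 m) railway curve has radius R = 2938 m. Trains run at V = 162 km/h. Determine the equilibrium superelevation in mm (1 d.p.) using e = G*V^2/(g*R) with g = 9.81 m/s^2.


Convert speed: V = 162 / 3.6 = 45.0 m/s
Apply formula: e = 1.435 * 45.0^2 / (9.81 * 2938)
e = 1.435 * 2025.0 / 28821.78
e = 0.100822 m = 100.8 mm

100.8


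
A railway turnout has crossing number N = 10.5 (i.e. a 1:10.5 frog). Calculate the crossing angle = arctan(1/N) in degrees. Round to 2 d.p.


1/N = 1/10.5 = 0.095238
angle = arctan(0.095238) = 0.094952 rad
angle = 0.094952 * 180/pi = 5.44 degrees

5.44


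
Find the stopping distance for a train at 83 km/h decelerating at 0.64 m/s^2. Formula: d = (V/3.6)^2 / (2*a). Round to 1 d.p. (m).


Convert speed: V = 83 / 3.6 = 23.0556 m/s
V^2 = 531.5586
d = 531.5586 / (2 * 0.64)
d = 531.5586 / 1.28
d = 415.3 m

415.3


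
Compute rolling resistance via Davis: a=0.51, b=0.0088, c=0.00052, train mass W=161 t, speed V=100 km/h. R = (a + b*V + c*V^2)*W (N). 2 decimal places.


b*V = 0.0088 * 100 = 0.88
c*V^2 = 0.00052 * 10000 = 5.2
R_per_t = 0.51 + 0.88 + 5.2 = 6.59 N/t
R_total = 6.59 * 161 = 1060.99 N

1060.99


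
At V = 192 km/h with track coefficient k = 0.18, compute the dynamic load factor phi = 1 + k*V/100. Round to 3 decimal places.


phi = 1 + k * V / 100
phi = 1 + 0.18 * 192 / 100
phi = 1 + 0.3456
phi = 1.346

1.346


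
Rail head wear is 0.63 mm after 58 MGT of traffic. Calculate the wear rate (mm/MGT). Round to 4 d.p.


Wear rate = total wear / cumulative tonnage
Rate = 0.63 / 58
Rate = 0.0109 mm/MGT

0.0109


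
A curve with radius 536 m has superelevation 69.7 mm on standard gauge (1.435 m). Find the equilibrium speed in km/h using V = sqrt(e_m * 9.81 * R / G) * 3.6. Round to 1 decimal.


Convert cant: e = 69.7 mm = 0.0697 m
V_ms = sqrt(0.0697 * 9.81 * 536 / 1.435)
V_ms = sqrt(255.396343) = 15.9811 m/s
V = 15.9811 * 3.6 = 57.5 km/h

57.5


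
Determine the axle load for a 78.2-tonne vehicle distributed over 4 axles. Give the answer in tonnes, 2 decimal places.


Load per axle = total weight / number of axles
Load = 78.2 / 4
Load = 19.55 tonnes

19.55


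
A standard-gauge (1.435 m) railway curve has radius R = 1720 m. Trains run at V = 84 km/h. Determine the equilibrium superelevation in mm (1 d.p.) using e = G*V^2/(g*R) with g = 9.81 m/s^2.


Convert speed: V = 84 / 3.6 = 23.3333 m/s
Apply formula: e = 1.435 * 23.3333^2 / (9.81 * 1720)
e = 1.435 * 544.4444 / 16873.2
e = 0.046303 m = 46.3 mm

46.3


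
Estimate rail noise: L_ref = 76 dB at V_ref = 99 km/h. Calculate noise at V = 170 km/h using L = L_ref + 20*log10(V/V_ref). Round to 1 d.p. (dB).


V/V_ref = 170 / 99 = 1.717172
log10(1.717172) = 0.234814
20 * 0.234814 = 4.6963
L = 76 + 4.6963 = 80.7 dB

80.7


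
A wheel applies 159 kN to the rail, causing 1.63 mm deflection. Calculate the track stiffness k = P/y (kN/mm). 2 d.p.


Track stiffness k = P / y
k = 159 / 1.63
k = 97.55 kN/mm

97.55


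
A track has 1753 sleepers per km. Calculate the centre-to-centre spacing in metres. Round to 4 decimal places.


Spacing = 1000 m / number of sleepers
Spacing = 1000 / 1753
Spacing = 0.5705 m

0.5705


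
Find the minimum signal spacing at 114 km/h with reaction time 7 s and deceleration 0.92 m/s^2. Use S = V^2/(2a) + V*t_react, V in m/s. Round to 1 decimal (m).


V = 114 / 3.6 = 31.6667 m/s
Braking distance = 31.6667^2 / (2*0.92) = 544.9879 m
Sighting distance = 31.6667 * 7 = 221.6667 m
S = 544.9879 + 221.6667 = 766.7 m

766.7


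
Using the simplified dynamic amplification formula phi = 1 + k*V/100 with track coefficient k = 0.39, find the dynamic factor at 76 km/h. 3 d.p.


phi = 1 + k * V / 100
phi = 1 + 0.39 * 76 / 100
phi = 1 + 0.2964
phi = 1.296

1.296


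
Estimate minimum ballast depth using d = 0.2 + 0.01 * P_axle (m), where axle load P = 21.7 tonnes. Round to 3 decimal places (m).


d = 0.2 + 0.01 * 21.7
d = 0.2 + 0.217
d = 0.417 m

0.417


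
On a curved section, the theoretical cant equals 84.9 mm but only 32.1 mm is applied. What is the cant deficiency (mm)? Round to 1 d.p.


Cant deficiency = equilibrium cant - actual cant
CD = 84.9 - 32.1
CD = 52.8 mm

52.8


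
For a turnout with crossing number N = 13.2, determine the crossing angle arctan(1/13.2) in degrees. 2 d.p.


1/N = 1/13.2 = 0.075758
angle = arctan(0.075758) = 0.075613 rad
angle = 0.075613 * 180/pi = 4.33 degrees

4.33


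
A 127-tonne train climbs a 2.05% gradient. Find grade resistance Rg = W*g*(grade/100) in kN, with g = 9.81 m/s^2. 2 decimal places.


Rg = W * 9.81 * grade / 100
Rg = 127 * 9.81 * 2.05 / 100
Rg = 1245.87 * 0.0205
Rg = 25.54 kN

25.54


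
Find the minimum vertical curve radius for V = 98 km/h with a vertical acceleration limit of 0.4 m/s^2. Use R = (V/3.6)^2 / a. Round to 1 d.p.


Convert speed: V = 98 / 3.6 = 27.2222 m/s
V^2 = 741.0494 m^2/s^2
R_v = 741.0494 / 0.4
R_v = 1852.6 m

1852.6


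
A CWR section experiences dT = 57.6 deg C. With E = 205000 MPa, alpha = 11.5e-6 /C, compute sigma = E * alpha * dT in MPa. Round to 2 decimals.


sigma = E * alpha * dT
sigma = 205000 * 11.5e-6 * 57.6
sigma = 2.3575 * 57.6
sigma = 135.79 MPa

135.79


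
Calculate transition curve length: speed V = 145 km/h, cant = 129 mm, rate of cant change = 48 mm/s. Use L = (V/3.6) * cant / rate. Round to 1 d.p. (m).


Convert speed: V = 145 / 3.6 = 40.2778 m/s
L = 40.2778 * 129 / 48
L = 5195.8333 / 48
L = 108.2 m

108.2


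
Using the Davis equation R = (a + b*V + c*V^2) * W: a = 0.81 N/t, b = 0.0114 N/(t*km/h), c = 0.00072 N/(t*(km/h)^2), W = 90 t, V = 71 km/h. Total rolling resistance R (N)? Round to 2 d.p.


b*V = 0.0114 * 71 = 0.8094
c*V^2 = 0.00072 * 5041 = 3.62952
R_per_t = 0.81 + 0.8094 + 3.62952 = 5.24892 N/t
R_total = 5.24892 * 90 = 472.40 N

472.40


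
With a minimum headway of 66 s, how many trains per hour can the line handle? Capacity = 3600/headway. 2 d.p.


Capacity = 3600 / headway
Capacity = 3600 / 66
Capacity = 54.55 trains/hour

54.55


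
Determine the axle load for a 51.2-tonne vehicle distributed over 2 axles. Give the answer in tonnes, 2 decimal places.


Load per axle = total weight / number of axles
Load = 51.2 / 2
Load = 25.60 tonnes

25.60


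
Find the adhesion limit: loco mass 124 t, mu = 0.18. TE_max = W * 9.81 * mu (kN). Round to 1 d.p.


TE_max = W * g * mu
TE_max = 124 * 9.81 * 0.18
TE_max = 1216.44 * 0.18
TE_max = 219.0 kN

219.0


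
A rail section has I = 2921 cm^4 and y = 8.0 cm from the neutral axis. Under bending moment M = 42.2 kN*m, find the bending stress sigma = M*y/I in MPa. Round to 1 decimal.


Convert units:
M = 42.2 kN*m = 42200000 N*mm
y = 8.0 cm = 80 mm
I = 2921 cm^4 = 29210000 mm^4
sigma = 42200000 * 80 / 29210000
sigma = 115.6 MPa

115.6


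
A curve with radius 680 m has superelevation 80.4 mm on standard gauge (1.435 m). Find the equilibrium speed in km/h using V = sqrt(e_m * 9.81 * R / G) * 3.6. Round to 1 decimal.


Convert cant: e = 80.4 mm = 0.0804 m
V_ms = sqrt(0.0804 * 9.81 * 680 / 1.435)
V_ms = sqrt(373.750746) = 19.3326 m/s
V = 19.3326 * 3.6 = 69.6 km/h

69.6


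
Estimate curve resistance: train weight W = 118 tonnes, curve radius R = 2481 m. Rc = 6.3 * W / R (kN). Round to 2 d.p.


Rc = 6.3 * W / R
Rc = 6.3 * 118 / 2481
Rc = 743.4 / 2481
Rc = 0.30 kN

0.30


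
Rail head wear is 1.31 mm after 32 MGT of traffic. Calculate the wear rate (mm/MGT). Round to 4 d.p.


Wear rate = total wear / cumulative tonnage
Rate = 1.31 / 32
Rate = 0.0409 mm/MGT

0.0409


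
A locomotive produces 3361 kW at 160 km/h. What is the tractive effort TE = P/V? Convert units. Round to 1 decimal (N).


Convert: P = 3361 kW = 3361000 W
V = 160 / 3.6 = 44.4444 m/s
TE = 3361000 / 44.4444
TE = 75622.5 N

75622.5


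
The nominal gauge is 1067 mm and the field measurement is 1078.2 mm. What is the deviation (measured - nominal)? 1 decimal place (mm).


Deviation = measured - nominal
Deviation = 1078.2 - 1067
Deviation = 11.2 mm

11.2


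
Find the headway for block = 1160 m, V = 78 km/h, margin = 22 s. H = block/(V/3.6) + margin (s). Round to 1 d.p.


V = 78 / 3.6 = 21.6667 m/s
Block traversal time = 1160 / 21.6667 = 53.5385 s
Headway = 53.5385 + 22
Headway = 75.5 s

75.5


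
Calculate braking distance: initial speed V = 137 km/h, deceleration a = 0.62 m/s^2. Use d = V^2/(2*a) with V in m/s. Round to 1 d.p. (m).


Convert speed: V = 137 / 3.6 = 38.0556 m/s
V^2 = 1448.2253
d = 1448.2253 / (2 * 0.62)
d = 1448.2253 / 1.24
d = 1167.9 m

1167.9


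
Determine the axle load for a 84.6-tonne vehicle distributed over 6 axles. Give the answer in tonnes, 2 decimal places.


Load per axle = total weight / number of axles
Load = 84.6 / 6
Load = 14.10 tonnes

14.10


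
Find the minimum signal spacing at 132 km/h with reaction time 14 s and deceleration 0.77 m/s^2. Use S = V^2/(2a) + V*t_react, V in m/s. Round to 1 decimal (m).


V = 132 / 3.6 = 36.6667 m/s
Braking distance = 36.6667^2 / (2*0.77) = 873.0159 m
Sighting distance = 36.6667 * 14 = 513.3333 m
S = 873.0159 + 513.3333 = 1386.3 m

1386.3


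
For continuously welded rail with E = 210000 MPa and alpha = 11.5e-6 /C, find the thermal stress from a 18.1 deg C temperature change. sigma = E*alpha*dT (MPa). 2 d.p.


sigma = E * alpha * dT
sigma = 210000 * 11.5e-6 * 18.1
sigma = 2.415 * 18.1
sigma = 43.71 MPa

43.71


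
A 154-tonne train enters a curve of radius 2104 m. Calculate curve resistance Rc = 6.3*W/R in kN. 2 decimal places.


Rc = 6.3 * W / R
Rc = 6.3 * 154 / 2104
Rc = 970.2 / 2104
Rc = 0.46 kN

0.46


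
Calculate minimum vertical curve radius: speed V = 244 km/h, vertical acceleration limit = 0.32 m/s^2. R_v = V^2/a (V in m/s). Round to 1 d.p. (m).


Convert speed: V = 244 / 3.6 = 67.7778 m/s
V^2 = 4593.8272 m^2/s^2
R_v = 4593.8272 / 0.32
R_v = 14355.7 m

14355.7


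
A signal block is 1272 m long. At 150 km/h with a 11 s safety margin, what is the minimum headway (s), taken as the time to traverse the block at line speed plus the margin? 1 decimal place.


V = 150 / 3.6 = 41.6667 m/s
Block traversal time = 1272 / 41.6667 = 30.528 s
Headway = 30.528 + 11
Headway = 41.5 s

41.5


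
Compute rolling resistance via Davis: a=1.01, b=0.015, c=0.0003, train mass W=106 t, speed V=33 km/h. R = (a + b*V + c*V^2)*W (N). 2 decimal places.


b*V = 0.015 * 33 = 0.495
c*V^2 = 0.0003 * 1089 = 0.3267
R_per_t = 1.01 + 0.495 + 0.3267 = 1.8317 N/t
R_total = 1.8317 * 106 = 194.16 N

194.16


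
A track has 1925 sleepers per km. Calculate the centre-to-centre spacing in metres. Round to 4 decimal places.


Spacing = 1000 m / number of sleepers
Spacing = 1000 / 1925
Spacing = 0.5195 m

0.5195


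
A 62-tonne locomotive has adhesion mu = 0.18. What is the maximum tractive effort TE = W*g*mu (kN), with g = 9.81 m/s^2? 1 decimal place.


TE_max = W * g * mu
TE_max = 62 * 9.81 * 0.18
TE_max = 608.22 * 0.18
TE_max = 109.5 kN

109.5


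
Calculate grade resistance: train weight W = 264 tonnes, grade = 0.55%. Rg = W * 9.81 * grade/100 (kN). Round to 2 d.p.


Rg = W * 9.81 * grade / 100
Rg = 264 * 9.81 * 0.55 / 100
Rg = 2589.84 * 0.0055
Rg = 14.24 kN

14.24


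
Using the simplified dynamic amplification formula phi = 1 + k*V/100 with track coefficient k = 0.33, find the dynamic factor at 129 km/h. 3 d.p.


phi = 1 + k * V / 100
phi = 1 + 0.33 * 129 / 100
phi = 1 + 0.4257
phi = 1.426

1.426


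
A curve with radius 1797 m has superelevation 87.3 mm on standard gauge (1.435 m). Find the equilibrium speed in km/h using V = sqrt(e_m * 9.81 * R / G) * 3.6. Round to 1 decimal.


Convert cant: e = 87.3 mm = 0.0873 m
V_ms = sqrt(0.0873 * 9.81 * 1797 / 1.435)
V_ms = sqrt(1072.455861) = 32.7484 m/s
V = 32.7484 * 3.6 = 117.9 km/h

117.9


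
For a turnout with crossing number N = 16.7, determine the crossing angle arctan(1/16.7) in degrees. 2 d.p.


1/N = 1/16.7 = 0.05988
angle = arctan(0.05988) = 0.059809 rad
angle = 0.059809 * 180/pi = 3.43 degrees

3.43


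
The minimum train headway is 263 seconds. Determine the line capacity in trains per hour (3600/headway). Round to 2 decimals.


Capacity = 3600 / headway
Capacity = 3600 / 263
Capacity = 13.69 trains/hour

13.69


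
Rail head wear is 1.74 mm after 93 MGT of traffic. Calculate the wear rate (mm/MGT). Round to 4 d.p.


Wear rate = total wear / cumulative tonnage
Rate = 1.74 / 93
Rate = 0.0187 mm/MGT

0.0187


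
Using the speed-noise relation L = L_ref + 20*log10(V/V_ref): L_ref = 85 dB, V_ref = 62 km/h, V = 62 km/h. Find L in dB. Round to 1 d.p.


V/V_ref = 62 / 62 = 1.0
log10(1.0) = 0.0
20 * 0.0 = 0.0
L = 85 + 0.0 = 85.0 dB

85.0


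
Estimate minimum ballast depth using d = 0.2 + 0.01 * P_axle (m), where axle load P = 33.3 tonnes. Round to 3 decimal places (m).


d = 0.2 + 0.01 * 33.3
d = 0.2 + 0.333
d = 0.533 m

0.533


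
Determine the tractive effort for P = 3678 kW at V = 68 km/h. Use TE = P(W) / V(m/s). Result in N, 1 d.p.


Convert: P = 3678 kW = 3678000 W
V = 68 / 3.6 = 18.8889 m/s
TE = 3678000 / 18.8889
TE = 194717.6 N

194717.6


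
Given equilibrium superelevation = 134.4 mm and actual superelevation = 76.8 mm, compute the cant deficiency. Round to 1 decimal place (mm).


Cant deficiency = equilibrium cant - actual cant
CD = 134.4 - 76.8
CD = 57.6 mm

57.6


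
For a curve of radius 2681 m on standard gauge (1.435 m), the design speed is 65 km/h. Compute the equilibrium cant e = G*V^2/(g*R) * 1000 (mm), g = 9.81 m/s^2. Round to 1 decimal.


Convert speed: V = 65 / 3.6 = 18.0556 m/s
Apply formula: e = 1.435 * 18.0556^2 / (9.81 * 2681)
e = 1.435 * 326.0031 / 26300.61
e = 0.017787 m = 17.8 mm

17.8


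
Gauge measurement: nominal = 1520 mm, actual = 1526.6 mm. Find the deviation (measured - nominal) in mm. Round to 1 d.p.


Deviation = measured - nominal
Deviation = 1526.6 - 1520
Deviation = 6.6 mm

6.6


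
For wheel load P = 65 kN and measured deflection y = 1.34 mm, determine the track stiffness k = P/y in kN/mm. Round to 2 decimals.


Track stiffness k = P / y
k = 65 / 1.34
k = 48.51 kN/mm

48.51


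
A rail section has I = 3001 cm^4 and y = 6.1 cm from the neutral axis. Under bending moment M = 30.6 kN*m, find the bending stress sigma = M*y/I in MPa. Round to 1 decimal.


Convert units:
M = 30.6 kN*m = 30600000 N*mm
y = 6.1 cm = 61 mm
I = 3001 cm^4 = 30010000 mm^4
sigma = 30600000 * 61 / 30010000
sigma = 62.2 MPa

62.2


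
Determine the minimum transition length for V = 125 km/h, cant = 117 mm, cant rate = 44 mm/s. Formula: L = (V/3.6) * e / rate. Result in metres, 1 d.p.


Convert speed: V = 125 / 3.6 = 34.7222 m/s
L = 34.7222 * 117 / 44
L = 4062.5 / 44
L = 92.3 m

92.3


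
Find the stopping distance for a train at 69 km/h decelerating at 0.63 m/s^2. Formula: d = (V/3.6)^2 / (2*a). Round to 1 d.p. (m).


Convert speed: V = 69 / 3.6 = 19.1667 m/s
V^2 = 367.3611
d = 367.3611 / (2 * 0.63)
d = 367.3611 / 1.26
d = 291.6 m

291.6


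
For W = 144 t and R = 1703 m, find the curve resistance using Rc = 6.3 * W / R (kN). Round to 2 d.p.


Rc = 6.3 * W / R
Rc = 6.3 * 144 / 1703
Rc = 907.2 / 1703
Rc = 0.53 kN

0.53


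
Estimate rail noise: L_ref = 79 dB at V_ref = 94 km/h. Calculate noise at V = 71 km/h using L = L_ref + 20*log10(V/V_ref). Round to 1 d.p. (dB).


V/V_ref = 71 / 94 = 0.755319
log10(0.755319) = -0.12187
20 * -0.12187 = -2.4374
L = 79 + -2.4374 = 76.6 dB

76.6


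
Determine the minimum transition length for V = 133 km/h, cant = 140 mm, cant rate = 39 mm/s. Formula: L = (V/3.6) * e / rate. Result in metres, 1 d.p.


Convert speed: V = 133 / 3.6 = 36.9444 m/s
L = 36.9444 * 140 / 39
L = 5172.2222 / 39
L = 132.6 m

132.6


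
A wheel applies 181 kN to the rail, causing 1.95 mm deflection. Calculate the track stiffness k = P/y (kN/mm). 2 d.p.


Track stiffness k = P / y
k = 181 / 1.95
k = 92.82 kN/mm

92.82


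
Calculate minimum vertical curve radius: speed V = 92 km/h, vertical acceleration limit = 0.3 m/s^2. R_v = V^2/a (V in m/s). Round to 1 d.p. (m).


Convert speed: V = 92 / 3.6 = 25.5556 m/s
V^2 = 653.0864 m^2/s^2
R_v = 653.0864 / 0.3
R_v = 2177.0 m

2177.0
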